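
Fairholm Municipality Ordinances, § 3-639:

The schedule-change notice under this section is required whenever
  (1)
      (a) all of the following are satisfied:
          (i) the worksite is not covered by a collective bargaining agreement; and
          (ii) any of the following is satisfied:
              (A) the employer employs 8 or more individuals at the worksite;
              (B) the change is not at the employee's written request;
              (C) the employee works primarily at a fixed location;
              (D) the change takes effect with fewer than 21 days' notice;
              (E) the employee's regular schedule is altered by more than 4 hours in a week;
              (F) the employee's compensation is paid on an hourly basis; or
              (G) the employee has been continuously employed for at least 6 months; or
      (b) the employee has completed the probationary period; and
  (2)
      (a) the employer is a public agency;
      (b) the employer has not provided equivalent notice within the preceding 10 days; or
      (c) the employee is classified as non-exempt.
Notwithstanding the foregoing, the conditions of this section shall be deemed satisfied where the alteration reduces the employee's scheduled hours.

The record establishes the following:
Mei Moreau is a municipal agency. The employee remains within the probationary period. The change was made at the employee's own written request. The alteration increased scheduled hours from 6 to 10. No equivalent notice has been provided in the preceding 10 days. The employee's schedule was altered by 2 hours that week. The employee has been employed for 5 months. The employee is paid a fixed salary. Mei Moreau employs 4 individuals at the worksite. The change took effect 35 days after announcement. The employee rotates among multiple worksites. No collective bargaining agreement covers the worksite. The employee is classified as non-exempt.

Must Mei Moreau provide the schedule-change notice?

(i) no CBA — satisfied.
(A) ≥ 8 at site — not satisfied.
(B) not employee-requested — fails.
(C) fixed location — not met.
(D) < 21 days' notice — not satisfied.
(E) schedule shift > 4h — not satisfied.
(F) hourly-paid — fails.
(G) tenure ≥ 6 mo. — not met.
(ii) = F OR F OR F OR F OR F OR F OR F = false.
(a): T AND F → false.
(b) past probation — not met.
(1): F OR F → false.
(a) public agency — satisfied.
(b) no recent notice — holds.
(c) non-exempt — satisfied.
(2) = T OR T OR T = true.
Overall: F AND T → false.
Exception (hours reduced) — not satisfied.
Result: main false OR exception false → false.

No — not required.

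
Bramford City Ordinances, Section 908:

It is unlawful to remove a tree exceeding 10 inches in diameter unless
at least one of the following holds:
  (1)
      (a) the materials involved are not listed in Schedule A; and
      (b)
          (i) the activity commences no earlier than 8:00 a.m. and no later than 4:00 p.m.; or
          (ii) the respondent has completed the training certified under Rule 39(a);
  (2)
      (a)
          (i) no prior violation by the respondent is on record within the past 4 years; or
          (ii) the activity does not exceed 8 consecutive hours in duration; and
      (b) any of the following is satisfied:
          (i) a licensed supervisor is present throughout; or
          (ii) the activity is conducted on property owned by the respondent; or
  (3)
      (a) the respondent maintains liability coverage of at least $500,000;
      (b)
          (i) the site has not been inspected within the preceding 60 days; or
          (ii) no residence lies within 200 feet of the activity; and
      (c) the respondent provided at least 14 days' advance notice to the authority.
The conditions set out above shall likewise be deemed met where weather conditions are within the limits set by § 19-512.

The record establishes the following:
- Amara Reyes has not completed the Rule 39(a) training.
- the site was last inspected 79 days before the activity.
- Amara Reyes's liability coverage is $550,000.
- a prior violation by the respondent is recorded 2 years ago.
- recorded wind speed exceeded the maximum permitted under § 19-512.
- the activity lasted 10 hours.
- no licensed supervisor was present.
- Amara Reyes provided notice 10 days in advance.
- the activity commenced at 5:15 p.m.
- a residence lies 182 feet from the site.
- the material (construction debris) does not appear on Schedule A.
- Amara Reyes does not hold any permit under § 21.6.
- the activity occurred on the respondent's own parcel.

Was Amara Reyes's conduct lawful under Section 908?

No — unlawful.

(a) not (Schedule A material) — met.
(i) start within hours — fails.
(ii) training certified — not met.
So (b) is not satisfied (F OR F).
(1): T AND F → false.
(i) no prior violation — not satisfied.
(ii) ≤ 8 hrs duration — not met.
(a) = F OR F = false.
(i) supervisor present — not satisfied.
(ii) own property — holds.
So (b) is satisfied (F OR T).
So (2) is not satisfied (F AND T).
(a) coverage ≥ $500,000 — met.
(i) not (site inspected) — met.
(ii) no residence in 200 ft — not met.
(b) = T OR F = true.
(c) ≥14 days' notice — not met.
(3) = T AND T AND F = false.
So Overall is not satisfied (F OR F OR F).
Exception (weather ok) — not satisfied.
Result: main false OR exception false → false.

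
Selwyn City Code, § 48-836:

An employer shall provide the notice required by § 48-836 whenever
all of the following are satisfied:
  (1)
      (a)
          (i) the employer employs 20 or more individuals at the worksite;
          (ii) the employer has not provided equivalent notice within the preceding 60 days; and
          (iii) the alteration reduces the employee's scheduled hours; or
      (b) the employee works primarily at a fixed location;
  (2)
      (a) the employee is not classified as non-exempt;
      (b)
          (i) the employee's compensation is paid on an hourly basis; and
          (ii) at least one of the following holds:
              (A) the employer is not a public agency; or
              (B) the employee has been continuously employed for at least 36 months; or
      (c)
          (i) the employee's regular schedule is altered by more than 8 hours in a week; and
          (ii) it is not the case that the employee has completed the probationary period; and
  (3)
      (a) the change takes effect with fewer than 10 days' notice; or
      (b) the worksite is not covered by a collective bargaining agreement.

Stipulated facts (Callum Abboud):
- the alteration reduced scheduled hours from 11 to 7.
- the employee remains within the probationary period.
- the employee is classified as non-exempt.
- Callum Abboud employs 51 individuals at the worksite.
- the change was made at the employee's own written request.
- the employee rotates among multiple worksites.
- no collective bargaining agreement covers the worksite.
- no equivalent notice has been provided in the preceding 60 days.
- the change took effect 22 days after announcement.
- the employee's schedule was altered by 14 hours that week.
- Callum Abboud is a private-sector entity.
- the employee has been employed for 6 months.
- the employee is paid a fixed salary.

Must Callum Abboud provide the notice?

(i) ≥ 20 at site — satisfied.
(ii) no recent notice — holds.
(iii) hours reduced — holds.
(a) = T AND T AND T = true.
(b) fixed location — not satisfied.
(1): T OR F → true.
(a) not (non-exempt) — fails.
(i) hourly-paid — not satisfied.
(A) not (public agency) — met.
(B) tenure ≥ 36 mo. — fails.
(ii): T OR F → true.
(b): F AND T → false.
(i) schedule shift > 8h — met.
(ii) not (past probation) — satisfied.
(c) = T AND T = true.
(2) = F OR F OR T = true.
(a) < 10 days' notice — not met.
(b) no CBA — met.
So (3) is satisfied (F OR T).
Overall = T AND T AND T = true.

Yes — required.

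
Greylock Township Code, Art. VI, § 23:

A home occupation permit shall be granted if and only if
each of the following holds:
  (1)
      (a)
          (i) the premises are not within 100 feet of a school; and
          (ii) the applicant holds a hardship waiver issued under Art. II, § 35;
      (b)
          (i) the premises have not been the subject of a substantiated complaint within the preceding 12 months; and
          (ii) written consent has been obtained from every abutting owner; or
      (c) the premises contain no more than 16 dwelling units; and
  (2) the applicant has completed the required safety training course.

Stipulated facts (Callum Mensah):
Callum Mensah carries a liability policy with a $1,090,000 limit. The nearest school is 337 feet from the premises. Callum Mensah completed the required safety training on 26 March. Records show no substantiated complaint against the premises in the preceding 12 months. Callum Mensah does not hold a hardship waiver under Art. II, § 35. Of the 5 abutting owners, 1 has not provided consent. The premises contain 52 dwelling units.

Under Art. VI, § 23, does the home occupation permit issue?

(i) ≥100 ft from school — holds.
(ii) hardship waiver — fails.
So (a) is not satisfied (T AND F).
(i) no complaint in 12 mo. — holds.
(ii) all abutters consent — not met.
(b) = T AND F = false.
(c) ≤ 16 units — not satisfied.
So (1) is not satisfied (F OR F OR F).
(2) safety training — holds.
So Overall is not satisfied (F AND T).

No — denied.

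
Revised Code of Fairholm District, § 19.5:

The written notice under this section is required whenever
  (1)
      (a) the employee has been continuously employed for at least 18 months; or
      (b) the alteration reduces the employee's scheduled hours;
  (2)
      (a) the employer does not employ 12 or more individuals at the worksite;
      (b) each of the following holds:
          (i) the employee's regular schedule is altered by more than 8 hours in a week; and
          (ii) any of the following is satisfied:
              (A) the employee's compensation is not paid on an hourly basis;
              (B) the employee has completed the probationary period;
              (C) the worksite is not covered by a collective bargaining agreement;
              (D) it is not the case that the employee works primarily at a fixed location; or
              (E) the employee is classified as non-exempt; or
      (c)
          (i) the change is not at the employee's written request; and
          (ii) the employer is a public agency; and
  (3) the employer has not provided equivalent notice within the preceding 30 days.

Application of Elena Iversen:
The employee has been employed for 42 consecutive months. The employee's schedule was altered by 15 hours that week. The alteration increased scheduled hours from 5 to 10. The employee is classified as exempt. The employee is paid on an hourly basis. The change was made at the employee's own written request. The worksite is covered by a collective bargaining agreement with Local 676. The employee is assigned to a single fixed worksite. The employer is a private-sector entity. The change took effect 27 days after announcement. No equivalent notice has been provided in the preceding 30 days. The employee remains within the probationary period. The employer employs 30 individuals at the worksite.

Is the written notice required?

No — not required.

(a) tenure ≥ 18 mo. — holds.
(b) hours reduced — not met.
So (1) is satisfied (T OR F).
(a) not (≥ 12 at site) — not satisfied.
(i) schedule shift > 8h — holds.
(A) not (hourly-paid) — fails.
(B) past probation — not met.
(C) no CBA — not satisfied.
(D) not (fixed location) — not met.
(E) non-exempt — not satisfied.
So (ii) is not satisfied (F OR F OR F OR F OR F).
(b) = T AND F = false.
(i) not employee-requested — not met.
(ii) public agency — fails.
So (c) is not satisfied (F AND F).
So (2) is not satisfied (F OR F OR F).
(3) no recent notice — holds.
Overall = T AND F AND T = false.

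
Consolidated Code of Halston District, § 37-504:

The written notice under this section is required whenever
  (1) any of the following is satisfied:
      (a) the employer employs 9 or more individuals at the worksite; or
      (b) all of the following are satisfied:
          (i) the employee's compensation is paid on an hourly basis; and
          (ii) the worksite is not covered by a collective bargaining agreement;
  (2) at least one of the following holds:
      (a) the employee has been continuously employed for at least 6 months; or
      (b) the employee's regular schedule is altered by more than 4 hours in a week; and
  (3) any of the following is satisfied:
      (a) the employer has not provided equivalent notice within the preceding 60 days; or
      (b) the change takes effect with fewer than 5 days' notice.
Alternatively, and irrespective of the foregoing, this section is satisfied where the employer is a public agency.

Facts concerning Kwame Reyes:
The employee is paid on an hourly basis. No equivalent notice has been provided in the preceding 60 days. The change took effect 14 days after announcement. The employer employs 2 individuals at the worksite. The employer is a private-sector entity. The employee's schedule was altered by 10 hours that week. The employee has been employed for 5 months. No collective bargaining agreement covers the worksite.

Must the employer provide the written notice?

Yes — required.

(a) ≥ 9 at site — fails.
(i) hourly-paid — holds.
(ii) no CBA — satisfied.
So (b) is satisfied (T AND T).
(1): F OR T → true.
(a) tenure ≥ 6 mo. — fails.
(b) schedule shift > 4h — satisfied.
So (2) is satisfied (F OR T).
(a) no recent notice — met.
(b) < 5 days' notice — fails.
(3) = T OR F = true.
Overall = T AND T AND T = true.
Exception (public agency) — not satisfied.
Result: main true OR exception false → true.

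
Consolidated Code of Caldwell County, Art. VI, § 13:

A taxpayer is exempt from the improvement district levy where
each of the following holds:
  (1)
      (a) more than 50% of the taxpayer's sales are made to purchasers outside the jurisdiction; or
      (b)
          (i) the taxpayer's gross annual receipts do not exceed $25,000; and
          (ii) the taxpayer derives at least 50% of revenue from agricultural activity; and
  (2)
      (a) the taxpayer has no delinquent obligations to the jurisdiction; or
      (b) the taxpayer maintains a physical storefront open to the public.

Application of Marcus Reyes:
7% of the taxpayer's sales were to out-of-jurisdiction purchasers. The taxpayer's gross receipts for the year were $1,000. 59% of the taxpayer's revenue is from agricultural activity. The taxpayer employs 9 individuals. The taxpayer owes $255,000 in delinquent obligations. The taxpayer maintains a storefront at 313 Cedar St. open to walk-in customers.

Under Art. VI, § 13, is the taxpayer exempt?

(a) >50% out-of-jur. sales — not satisfied.
(i) receipts ≤ $25,000 — met.
(ii) ≥50% agricultural — holds.
(b): T AND T → true.
So (1) is satisfied (F OR T).
(a) no delinquency — not satisfied.
(b) has storefront — holds.
(2): F OR T → true.
So Overall is satisfied (T AND T).

Yes — exempt.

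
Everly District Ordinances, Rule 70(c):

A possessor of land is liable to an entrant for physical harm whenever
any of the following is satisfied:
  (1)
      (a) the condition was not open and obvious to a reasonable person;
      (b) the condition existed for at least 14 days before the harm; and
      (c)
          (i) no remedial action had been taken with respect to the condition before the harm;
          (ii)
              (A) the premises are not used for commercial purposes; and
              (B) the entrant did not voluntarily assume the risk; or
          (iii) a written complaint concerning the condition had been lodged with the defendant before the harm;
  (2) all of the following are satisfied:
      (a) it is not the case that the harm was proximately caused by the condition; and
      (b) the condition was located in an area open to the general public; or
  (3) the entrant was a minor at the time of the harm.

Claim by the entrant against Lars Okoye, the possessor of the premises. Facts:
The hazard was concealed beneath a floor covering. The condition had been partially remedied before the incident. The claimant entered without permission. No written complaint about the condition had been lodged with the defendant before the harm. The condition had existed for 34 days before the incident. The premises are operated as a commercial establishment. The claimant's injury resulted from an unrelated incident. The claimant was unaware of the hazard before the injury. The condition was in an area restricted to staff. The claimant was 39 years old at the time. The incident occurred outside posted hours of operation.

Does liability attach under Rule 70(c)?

No — not liable.

(a) not open/obvious — holds.
(b) condition ≥14 days old — met.
(i) no remedial action — not met.
(A) not (commercial use) — not met.
(B) no assumed risk — satisfied.
(ii) = F AND T = false.
(iii) complaint lodged — not met.
So (c) is not satisfied (F OR F OR F).
(1): T AND T AND F → false.
(a) not (proximate cause) — met.
(b) public area — not satisfied.
(2): T AND F → false.
(3) entrant a minor — not satisfied.
Overall = F OR F OR F = false.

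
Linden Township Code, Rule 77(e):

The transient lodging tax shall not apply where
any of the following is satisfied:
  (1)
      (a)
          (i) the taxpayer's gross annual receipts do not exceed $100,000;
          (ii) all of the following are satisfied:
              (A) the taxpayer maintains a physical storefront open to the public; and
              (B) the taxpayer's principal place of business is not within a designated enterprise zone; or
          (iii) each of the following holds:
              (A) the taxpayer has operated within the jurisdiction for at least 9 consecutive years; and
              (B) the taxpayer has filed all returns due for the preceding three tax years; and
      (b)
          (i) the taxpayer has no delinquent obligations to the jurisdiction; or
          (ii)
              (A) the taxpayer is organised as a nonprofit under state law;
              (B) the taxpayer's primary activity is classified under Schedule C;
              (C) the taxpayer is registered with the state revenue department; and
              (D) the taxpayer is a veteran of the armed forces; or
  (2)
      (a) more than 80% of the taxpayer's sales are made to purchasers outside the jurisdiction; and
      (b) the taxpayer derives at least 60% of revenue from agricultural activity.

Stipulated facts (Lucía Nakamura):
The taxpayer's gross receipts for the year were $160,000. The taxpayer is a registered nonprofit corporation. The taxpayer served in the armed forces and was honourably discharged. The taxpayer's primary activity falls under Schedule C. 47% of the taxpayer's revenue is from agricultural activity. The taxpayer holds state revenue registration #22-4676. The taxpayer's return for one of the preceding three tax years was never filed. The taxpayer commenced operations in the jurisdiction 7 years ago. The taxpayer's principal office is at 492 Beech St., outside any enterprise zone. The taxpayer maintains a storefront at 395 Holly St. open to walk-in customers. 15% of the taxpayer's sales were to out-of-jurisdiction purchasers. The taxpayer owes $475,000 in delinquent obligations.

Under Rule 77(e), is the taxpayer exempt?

(i) receipts ≤ $100,000 — fails.
(A) has storefront — satisfied.
(B) not (in enterprise zone) — satisfied.
(ii) = T AND T = true.
(A) ≥ 9 yrs in jurisdiction — not met.
(B) returns current — not satisfied.
(iii) = F AND F = false.
(a): F OR T OR F → true.
(i) no delinquency — not met.
(A) nonprofit — met.
(B) Schedule C activity — holds.
(C) state-registered — satisfied.
(D) veteran — met.
(ii): T AND T AND T AND T → true.
(b) = F OR T = true.
(1) = T AND T = true.
(a) >80% out-of-jur. sales — not satisfied.
(b) ≥60% agricultural — not satisfied.
(2): F AND F → false.
So Overall is satisfied (T OR F).

Yes — exempt.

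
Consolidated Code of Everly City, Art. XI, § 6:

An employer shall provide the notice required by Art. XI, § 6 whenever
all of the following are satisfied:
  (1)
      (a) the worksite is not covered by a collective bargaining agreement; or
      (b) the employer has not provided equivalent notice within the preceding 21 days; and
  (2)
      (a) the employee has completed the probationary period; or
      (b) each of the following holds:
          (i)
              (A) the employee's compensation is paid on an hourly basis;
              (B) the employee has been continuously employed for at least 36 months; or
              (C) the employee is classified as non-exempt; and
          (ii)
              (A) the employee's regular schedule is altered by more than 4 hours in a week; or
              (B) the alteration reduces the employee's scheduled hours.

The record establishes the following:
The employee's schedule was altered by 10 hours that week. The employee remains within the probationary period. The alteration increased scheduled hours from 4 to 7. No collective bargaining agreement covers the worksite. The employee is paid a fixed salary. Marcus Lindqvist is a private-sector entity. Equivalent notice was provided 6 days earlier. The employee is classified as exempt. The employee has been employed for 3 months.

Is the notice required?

No — not required.

(a) no CBA — holds.
(b) no recent notice — not satisfied.
(1) = T OR F = true.
(a) past probation — fails.
(A) hourly-paid — fails.
(B) tenure ≥ 36 mo. — not met.
(C) non-exempt — fails.
(i) = F OR F OR F = false.
(A) schedule shift > 4h — met.
(B) hours reduced — not satisfied.
So (ii) is satisfied (T OR F).
So (b) is not satisfied (F AND T).
So (2) is not satisfied (F OR F).
Overall: T AND F → false.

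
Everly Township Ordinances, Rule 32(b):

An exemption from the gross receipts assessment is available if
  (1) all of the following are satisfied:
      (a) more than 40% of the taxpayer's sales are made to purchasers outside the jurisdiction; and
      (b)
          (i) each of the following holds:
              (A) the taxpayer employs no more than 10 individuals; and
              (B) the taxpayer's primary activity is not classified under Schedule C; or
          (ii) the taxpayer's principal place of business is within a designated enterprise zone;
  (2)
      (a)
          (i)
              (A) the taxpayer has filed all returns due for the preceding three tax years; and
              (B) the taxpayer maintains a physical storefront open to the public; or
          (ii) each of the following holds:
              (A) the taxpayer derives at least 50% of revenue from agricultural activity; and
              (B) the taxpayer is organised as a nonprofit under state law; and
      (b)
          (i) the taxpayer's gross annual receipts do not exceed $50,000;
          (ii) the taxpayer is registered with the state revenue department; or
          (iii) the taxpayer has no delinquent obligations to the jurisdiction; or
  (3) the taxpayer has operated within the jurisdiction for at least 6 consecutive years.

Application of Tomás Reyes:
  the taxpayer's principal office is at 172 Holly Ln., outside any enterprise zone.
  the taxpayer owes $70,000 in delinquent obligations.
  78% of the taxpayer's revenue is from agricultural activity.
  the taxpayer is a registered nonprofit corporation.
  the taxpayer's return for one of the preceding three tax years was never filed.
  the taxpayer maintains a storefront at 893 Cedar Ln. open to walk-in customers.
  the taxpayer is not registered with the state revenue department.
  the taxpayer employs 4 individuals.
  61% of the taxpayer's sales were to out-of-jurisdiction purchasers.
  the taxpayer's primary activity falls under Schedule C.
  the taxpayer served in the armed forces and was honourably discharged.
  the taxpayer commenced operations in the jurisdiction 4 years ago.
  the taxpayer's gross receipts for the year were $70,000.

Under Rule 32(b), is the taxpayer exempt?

No — not exempt.

(a) >40% out-of-jur. sales — satisfied.
(A) ≤ 10 employees — met.
(B) not (Schedule C activity) — not met.
(i): T AND F → false.
(ii) in enterprise zone — not satisfied.
So (b) is not satisfied (F OR F).
(1): T AND F → false.
(A) returns current — fails.
(B) has storefront — met.
So (i) is not satisfied (F AND T).
(A) ≥50% agricultural — satisfied.
(B) nonprofit — holds.
So (ii) is satisfied (T AND T).
(a) = F OR T = true.
(i) receipts ≤ $50,000 — fails.
(ii) state-registered — not met.
(iii) no delinquency — fails.
(b): F OR F OR F → false.
(2): T AND F → false.
(3) ≥ 6 yrs in jurisdiction — fails.
So Overall is not satisfied (F OR F OR F).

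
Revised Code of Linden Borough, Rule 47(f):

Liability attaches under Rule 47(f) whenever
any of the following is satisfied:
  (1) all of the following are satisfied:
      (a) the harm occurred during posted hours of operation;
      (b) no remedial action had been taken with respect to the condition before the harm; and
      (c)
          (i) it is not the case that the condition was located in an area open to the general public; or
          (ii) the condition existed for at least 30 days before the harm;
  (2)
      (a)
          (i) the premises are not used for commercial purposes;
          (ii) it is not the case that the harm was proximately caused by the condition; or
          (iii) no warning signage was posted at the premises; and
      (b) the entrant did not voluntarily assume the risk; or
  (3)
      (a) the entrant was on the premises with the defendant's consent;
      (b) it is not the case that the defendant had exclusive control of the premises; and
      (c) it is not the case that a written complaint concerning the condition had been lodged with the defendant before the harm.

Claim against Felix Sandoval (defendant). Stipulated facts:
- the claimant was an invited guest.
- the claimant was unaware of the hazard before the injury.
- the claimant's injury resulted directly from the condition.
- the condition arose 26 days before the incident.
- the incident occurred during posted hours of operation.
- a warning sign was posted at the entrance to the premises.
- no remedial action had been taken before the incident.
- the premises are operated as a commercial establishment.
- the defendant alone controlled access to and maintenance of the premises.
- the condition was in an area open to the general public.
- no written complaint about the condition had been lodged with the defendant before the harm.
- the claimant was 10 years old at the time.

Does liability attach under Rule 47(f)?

No — not liable.

(a) during posted hours — satisfied.
(b) no remedial action — satisfied.
(i) not (public area) — not met.
(ii) condition ≥30 days old — not met.
(c) = F OR F = false.
(1): T AND T AND F → false.
(i) not (commercial use) — fails.
(ii) not (proximate cause) — fails.
(iii) no signage posted — fails.
So (a) is not satisfied (F OR F OR F).
(b) no assumed risk — satisfied.
(2): F AND T → false.
(a) consent to enter — met.
(b) not (exclusive control) — not met.
(c) not (complaint lodged) — holds.
(3): T AND F AND T → false.
Overall: F OR F OR F → false.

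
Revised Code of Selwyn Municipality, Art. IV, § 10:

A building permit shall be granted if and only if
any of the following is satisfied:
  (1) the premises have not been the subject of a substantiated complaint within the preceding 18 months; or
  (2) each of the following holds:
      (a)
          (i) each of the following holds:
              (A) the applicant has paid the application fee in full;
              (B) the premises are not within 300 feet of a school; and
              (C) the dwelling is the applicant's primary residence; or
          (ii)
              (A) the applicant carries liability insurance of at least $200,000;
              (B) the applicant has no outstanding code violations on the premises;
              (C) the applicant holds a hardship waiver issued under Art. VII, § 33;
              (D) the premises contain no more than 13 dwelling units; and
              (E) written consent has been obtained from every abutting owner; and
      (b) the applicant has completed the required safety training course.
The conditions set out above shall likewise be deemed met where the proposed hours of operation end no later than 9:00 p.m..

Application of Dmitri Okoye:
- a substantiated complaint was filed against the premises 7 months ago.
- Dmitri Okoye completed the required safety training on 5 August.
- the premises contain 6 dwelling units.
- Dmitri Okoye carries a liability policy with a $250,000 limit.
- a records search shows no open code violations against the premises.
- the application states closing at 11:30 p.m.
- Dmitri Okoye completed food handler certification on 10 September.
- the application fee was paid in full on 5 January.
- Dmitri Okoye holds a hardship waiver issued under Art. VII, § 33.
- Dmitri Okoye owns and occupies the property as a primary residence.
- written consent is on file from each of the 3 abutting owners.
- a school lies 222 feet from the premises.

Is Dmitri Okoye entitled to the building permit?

Yes — granted.

(1) no complaint in 18 mo. — not met.
(A) fee paid — holds.
(B) ≥300 ft from school — not met.
(C) primary residence — holds.
(i): T AND F AND T → false.
(A) insurance ≥ $200,000 — met.
(B) no code violations — met.
(C) hardship waiver — satisfied.
(D) ≤ 13 units — met.
(E) all abutters consent — satisfied.
So (ii) is satisfied (T AND T AND T AND T AND T).
(a) = F OR T = true.
(b) safety training — satisfied.
(2): T AND T → true.
Overall = F OR T = true.
Exception (closes by 9 p.m.) — not satisfied.
Result: main true OR exception false → true.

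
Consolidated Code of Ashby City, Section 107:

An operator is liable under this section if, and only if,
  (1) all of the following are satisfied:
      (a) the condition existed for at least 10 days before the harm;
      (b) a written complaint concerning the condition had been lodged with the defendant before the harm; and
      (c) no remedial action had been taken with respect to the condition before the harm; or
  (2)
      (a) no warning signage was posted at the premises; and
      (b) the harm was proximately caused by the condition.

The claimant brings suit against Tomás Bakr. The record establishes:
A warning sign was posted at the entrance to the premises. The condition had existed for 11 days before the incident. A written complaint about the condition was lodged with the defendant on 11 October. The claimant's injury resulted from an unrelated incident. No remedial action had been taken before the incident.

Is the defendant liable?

Yes — liable.

(a) condition ≥10 days old — met.
(b) complaint lodged — holds.
(c) no remedial action — holds.
(1) = T AND T AND T = true.
(a) no signage posted — not satisfied.
(b) proximate cause — not met.
(2) = F AND F = false.
Overall = T OR F = true.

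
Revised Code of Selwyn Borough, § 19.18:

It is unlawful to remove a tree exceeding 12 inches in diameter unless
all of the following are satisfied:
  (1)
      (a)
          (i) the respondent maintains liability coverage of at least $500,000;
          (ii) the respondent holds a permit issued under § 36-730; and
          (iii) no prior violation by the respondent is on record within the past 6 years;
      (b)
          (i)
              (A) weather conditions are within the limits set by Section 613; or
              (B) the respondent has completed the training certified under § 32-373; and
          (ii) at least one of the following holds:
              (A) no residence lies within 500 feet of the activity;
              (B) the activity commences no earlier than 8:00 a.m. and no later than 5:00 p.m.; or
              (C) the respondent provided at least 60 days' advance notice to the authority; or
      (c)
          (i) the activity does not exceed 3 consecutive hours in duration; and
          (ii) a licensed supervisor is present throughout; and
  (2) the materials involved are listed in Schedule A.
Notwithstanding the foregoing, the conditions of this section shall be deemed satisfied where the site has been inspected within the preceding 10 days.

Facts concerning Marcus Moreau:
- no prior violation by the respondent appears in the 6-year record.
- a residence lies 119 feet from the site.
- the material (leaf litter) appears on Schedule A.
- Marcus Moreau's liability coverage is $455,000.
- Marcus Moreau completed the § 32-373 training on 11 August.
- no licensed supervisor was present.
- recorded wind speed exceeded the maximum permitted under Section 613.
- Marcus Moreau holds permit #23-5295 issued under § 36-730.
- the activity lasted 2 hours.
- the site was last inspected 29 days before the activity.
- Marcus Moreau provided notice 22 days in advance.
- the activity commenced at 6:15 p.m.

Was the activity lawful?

No — unlawful.

(i) coverage ≥ $500,000 — not satisfied.
(ii) holds permit — satisfied.
(iii) no prior violation — satisfied.
(a): F AND T AND T → false.
(A) weather ok — not satisfied.
(B) training certified — satisfied.
(i) = F OR T = true.
(A) no residence in 500 ft — not satisfied.
(B) start within hours — fails.
(C) ≥60 days' notice — not satisfied.
So (ii) is not satisfied (F OR F OR F).
(b): T AND F → false.
(i) ≤ 3 hrs duration — met.
(ii) supervisor present — not met.
(c): T AND F → false.
(1) = F OR F OR F = false.
(2) Schedule A material — satisfied.
So Overall is not satisfied (F AND T).
Exception (site inspected) — not satisfied.
Result: main false OR exception false → false.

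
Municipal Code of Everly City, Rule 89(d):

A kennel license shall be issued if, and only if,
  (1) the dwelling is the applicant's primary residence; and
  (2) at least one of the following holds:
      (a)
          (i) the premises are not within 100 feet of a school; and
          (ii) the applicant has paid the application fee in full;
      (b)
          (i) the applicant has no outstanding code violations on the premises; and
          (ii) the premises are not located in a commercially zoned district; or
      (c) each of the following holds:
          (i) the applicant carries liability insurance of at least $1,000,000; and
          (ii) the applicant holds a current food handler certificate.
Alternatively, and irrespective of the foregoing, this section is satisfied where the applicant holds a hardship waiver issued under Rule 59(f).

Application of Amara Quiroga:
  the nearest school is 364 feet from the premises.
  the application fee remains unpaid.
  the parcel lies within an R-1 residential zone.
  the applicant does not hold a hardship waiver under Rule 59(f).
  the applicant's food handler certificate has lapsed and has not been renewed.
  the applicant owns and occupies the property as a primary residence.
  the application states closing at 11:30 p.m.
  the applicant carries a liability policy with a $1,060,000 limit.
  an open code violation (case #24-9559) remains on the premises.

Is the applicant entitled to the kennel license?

No — denied.

(1) primary residence — met.
(i) ≥100 ft from school — holds.
(ii) fee paid — not satisfied.
(a): T AND F → false.
(i) no code violations — not met.
(ii) not (commercially zoned) — holds.
So (b) is not satisfied (F AND T).
(i) insurance ≥ $1,000,000 — satisfied.
(ii) food handler cert. — not met.
(c): T AND F → false.
(2) = F OR F OR F = false.
So Overall is not satisfied (T AND F).
Exception (hardship waiver) — not satisfied.
Result: main false OR exception false → false.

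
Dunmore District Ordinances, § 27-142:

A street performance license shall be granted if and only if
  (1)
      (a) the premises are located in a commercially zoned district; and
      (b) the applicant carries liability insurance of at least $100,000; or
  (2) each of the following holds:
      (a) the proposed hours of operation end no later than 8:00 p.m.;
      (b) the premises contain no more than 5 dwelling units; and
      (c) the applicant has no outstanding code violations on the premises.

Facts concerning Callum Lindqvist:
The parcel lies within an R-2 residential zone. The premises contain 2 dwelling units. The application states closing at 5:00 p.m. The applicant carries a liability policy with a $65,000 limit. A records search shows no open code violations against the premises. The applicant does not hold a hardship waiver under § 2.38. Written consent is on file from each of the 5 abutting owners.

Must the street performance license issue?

(a) commercially zoned — not satisfied.
(b) insurance ≥ $100,000 — fails.
So (1) is not satisfied (F AND F).
(a) closes by 8 p.m. — met.
(b) ≤ 5 units — met.
(c) no code violations — met.
(2) = T AND T AND T = true.
Overall = F OR T = true.

Yes — granted.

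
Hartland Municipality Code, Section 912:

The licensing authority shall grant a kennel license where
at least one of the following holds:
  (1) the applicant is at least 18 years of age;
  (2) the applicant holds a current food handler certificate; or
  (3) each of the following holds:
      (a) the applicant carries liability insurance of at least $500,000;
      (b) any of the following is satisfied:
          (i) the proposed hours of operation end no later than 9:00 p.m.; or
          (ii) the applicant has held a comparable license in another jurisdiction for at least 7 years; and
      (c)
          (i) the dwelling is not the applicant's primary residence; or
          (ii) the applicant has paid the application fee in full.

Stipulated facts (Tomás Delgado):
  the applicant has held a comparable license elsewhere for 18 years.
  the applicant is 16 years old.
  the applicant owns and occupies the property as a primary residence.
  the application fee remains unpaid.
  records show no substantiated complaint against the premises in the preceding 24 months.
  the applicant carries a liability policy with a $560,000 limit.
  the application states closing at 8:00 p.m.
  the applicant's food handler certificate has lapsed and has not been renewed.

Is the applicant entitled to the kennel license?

(1) age ≥ 18 — not satisfied.
(2) food handler cert. — not met.
(a) insurance ≥ $500,000 — met.
(i) closes by 9 p.m. — holds.
(ii) prior license ≥ 7 yr — holds.
So (b) is satisfied (T OR T).
(i) not (primary residence) — fails.
(ii) fee paid — not met.
(c) = F OR F = false.
So (3) is not satisfied (T AND T AND F).
Overall: F OR F OR F → false.

No — denied.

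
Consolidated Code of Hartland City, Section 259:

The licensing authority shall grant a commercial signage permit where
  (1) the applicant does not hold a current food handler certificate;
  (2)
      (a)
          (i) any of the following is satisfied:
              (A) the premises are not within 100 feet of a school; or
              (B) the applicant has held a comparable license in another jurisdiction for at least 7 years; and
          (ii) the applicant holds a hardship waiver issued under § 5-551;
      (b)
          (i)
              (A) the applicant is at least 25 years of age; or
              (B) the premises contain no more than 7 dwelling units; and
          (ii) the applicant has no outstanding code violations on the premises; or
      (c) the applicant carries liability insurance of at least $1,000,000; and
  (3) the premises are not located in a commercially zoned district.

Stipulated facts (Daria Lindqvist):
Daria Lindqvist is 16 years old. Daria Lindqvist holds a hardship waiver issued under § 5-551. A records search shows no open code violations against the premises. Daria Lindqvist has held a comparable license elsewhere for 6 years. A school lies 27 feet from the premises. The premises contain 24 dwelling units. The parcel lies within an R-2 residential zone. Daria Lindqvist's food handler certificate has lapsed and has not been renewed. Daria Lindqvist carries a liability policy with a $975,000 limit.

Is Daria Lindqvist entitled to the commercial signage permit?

No — denied.

(1) not (food handler cert.) — satisfied.
(A) ≥100 ft from school — not met.
(B) prior license ≥ 7 yr — fails.
(i) = F OR F = false.
(ii) hardship waiver — met.
(a): F AND T → false.
(A) age ≥ 25 — not met.
(B) ≤ 7 units — not met.
(i) = F OR F = false.
(ii) no code violations — satisfied.
So (b) is not satisfied (F AND T).
(c) insurance ≥ $1,000,000 — fails.
(2) = F OR F OR F = false.
(3) not (commercially zoned) — holds.
So Overall is not satisfied (T AND F AND T).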